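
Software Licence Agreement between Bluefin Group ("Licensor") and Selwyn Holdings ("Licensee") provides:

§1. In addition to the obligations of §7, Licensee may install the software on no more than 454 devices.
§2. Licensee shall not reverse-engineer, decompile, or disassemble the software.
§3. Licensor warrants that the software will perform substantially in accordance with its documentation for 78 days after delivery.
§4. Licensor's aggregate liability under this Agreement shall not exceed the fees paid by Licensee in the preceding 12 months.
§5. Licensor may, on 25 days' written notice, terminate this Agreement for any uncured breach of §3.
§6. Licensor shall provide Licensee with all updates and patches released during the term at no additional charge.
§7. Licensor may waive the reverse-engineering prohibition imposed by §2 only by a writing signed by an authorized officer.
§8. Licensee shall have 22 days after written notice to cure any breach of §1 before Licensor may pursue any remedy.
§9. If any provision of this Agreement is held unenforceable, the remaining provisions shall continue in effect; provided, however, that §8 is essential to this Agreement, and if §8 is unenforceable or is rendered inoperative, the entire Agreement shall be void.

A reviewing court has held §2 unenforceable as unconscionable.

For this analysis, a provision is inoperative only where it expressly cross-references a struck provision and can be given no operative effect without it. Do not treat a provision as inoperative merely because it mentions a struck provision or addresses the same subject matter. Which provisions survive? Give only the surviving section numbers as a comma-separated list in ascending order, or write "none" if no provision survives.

§2 is struck. The only function of §7 is the waiver condition for §2, so it cannot stand once §2 is removed. §1 mentions §7 but its own obligation stands independently of §7, so §1 is not affected. §9 makes §8 an essential term, but §8 is unaffected, so the severability proviso in §9 preserves the remaining provisions. The provisions still in force are §1, §3, §4, §5, §6, §8, and §9.

1, 3, 4, 5, 6, 8, 9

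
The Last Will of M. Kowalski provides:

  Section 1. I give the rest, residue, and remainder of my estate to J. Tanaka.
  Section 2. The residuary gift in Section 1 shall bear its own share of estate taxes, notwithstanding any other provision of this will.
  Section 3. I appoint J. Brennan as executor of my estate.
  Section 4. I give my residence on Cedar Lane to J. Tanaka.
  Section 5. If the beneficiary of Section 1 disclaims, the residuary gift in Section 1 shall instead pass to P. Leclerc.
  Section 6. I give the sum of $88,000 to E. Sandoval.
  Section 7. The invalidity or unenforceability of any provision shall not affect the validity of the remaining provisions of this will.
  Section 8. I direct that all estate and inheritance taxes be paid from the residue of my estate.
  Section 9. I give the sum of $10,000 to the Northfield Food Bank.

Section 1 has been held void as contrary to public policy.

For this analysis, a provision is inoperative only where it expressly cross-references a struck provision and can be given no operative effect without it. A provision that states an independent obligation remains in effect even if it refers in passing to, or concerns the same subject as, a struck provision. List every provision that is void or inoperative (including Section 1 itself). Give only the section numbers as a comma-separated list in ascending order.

1, 2, 5

Section 1 is struck. Section 2 has no operative effect of its own apart from Section 1 and is therefore inoperative. Section 5 merely fixes the alternative disposition for Section 1; with Section 1 gone it has nothing to operate on and falls away. Under the severability clause in Section 7, the remaining provisions continue in force. That leaves Section 3, Section 4, Section 6, Section 7, Section 8, and Section 9 in effect.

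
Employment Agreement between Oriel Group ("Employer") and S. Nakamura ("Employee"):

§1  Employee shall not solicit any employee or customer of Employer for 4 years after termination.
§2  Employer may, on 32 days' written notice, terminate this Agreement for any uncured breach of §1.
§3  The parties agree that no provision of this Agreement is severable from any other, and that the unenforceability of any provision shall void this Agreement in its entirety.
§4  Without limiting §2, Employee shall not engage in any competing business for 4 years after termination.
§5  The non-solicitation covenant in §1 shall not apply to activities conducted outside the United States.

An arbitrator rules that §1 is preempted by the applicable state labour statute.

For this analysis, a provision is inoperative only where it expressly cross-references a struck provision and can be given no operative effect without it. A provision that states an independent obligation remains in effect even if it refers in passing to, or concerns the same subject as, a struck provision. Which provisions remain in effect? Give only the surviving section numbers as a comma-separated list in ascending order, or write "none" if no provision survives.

§1 is struck. §2 merely fixes the termination right for breach of §1; with §1 gone it has nothing to operate on and falls away. §5 does nothing except set the carve-out from the non-solicitation covenant by reference to §1; with §1 gone it has no independent effect and is inoperative. §3 provides that the Agreement is not severable, so the invalidity of any one provision voids the entire Agreement. No provision of the Agreement survives.

none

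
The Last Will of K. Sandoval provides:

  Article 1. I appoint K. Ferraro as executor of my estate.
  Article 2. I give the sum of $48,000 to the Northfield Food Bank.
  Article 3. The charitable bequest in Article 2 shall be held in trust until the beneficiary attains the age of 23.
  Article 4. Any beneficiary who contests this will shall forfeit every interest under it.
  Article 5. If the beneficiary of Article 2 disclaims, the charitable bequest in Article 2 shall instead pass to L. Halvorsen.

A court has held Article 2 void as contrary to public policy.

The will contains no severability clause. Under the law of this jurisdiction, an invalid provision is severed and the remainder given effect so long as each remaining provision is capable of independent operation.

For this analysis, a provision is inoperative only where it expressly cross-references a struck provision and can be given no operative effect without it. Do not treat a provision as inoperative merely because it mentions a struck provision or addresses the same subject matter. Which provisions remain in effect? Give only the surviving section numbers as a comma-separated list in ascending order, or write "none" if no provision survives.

1, 4

Article 2 is struck. The only function of Article 3 is the trust for Article 2, so it cannot stand once Article 2 is removed. Article 5 has no operative effect of its own apart from Article 2 and is therefore inoperative. With no severability clause, the stated default rule severs what cannot stand and enforces each remaining provision that can operate on its own. Article 1 and Article 4 remain in effect.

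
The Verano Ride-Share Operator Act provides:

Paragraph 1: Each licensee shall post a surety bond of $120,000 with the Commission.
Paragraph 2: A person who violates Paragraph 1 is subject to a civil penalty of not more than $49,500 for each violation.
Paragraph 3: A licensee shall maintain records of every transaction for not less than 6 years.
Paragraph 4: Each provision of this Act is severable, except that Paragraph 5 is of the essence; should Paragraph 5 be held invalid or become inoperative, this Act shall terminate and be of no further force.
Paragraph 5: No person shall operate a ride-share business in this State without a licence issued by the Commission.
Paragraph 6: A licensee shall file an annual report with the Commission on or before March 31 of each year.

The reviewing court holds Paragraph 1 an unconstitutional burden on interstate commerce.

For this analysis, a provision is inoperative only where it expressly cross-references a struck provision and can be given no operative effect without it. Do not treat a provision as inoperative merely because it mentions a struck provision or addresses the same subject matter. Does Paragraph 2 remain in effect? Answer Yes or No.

Paragraph 1 is struck. Paragraph 2 has no operative effect of its own apart from Paragraph 1 and is therefore inoperative. Paragraph 4 makes Paragraph 5 an essential term, but Paragraph 5 is unaffected, so the severability proviso in Paragraph 4 preserves the remaining provisions. That leaves Paragraph 3, Paragraph 4, Paragraph 5, and Paragraph 6 in effect. Paragraph 2 is among the inoperative provisions, so the answer is no.

No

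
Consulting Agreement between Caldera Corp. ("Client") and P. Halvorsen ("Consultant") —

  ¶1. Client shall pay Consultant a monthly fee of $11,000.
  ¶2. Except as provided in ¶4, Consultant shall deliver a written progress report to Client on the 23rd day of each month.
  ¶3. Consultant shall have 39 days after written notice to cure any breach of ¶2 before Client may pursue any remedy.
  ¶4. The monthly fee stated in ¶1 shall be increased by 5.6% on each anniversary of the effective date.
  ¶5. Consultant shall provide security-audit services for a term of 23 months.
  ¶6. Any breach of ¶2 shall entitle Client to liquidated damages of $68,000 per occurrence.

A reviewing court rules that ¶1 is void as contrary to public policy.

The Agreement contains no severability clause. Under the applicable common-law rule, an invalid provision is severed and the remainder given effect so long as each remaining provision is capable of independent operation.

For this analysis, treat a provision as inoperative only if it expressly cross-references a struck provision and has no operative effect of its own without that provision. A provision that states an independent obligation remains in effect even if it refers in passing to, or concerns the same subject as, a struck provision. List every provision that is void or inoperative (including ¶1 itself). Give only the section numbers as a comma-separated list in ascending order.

¶1 is struck. The whole of ¶4 is the escalation of the monthly fee, defined by reference to ¶1, so ¶4 cannot stand once ¶1 is removed. ¶2 mentions ¶4 but its own obligation stands independently of ¶4, so ¶2 is not affected. Under the stated default rule, only provisions that cannot operate independently fall away; the rest are enforced. That leaves ¶2, ¶3, ¶5, and ¶6 in effect.

1, 4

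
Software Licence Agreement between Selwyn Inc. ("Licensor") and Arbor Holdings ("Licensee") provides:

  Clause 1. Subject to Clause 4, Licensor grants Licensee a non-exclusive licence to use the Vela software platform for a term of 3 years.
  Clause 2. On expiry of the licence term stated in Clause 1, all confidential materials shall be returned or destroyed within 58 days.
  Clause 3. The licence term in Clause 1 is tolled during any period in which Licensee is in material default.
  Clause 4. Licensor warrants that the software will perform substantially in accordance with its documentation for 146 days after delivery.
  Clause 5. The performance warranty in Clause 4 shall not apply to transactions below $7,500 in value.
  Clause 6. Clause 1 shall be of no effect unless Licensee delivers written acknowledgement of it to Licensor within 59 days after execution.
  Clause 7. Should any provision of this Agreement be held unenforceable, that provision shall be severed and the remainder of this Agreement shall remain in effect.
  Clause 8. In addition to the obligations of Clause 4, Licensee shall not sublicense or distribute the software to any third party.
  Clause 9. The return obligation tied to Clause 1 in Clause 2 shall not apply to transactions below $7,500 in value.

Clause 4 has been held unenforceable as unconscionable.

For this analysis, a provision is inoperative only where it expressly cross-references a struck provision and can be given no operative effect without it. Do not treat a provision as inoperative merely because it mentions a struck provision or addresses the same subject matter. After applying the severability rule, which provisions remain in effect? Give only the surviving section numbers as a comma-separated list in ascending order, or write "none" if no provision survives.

1, 2, 3, 6, 7, 8, 9

Clause 4 is struck. Clause 5 operates only by reference to Clause 4, so it falls with Clause 4. Although Clause 8 refers to Clause 4, its operative terms do not depend on Clause 4, so it remains in effect. Clause 1 mentions Clause 4 but its own obligation stands independently of Clause 4, so Clause 1 is not affected. Clause 7 is a severability clause and preserves every provision that can still be given independent effect. Clause 1, Clause 2, Clause 3, Clause 6, Clause 7, Clause 8, and Clause 9 remain in effect.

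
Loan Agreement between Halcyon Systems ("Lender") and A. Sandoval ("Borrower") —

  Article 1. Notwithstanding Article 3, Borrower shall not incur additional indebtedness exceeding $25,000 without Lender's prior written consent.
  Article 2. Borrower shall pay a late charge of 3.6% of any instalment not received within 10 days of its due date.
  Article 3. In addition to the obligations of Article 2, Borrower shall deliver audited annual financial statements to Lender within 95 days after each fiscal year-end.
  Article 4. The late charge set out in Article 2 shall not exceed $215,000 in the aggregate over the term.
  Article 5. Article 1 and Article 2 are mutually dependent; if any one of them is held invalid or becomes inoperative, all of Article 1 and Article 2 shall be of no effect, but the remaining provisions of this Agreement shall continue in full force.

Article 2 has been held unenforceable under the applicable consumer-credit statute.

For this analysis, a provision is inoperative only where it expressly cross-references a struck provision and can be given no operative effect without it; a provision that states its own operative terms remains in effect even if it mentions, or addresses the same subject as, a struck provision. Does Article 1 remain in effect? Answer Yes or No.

Article 2 is struck. The whole of Article 4 is the aggregate cap on the late charge, defined by reference to Article 2, so Article 4 cannot stand once Article 2 is removed. Although Article 3 refers to Article 2, its operative terms do not depend on Article 2, so it remains in effect. Article 5 declares Article 1 and Article 2 mutually dependent; since one of them has fallen, all of them are of no effect. That brings down Article 1 as well. The remainder continues in force under Article 5. That leaves Article 3 and Article 5 in effect. Article 1 is among the inoperative provisions, so the answer is no.

No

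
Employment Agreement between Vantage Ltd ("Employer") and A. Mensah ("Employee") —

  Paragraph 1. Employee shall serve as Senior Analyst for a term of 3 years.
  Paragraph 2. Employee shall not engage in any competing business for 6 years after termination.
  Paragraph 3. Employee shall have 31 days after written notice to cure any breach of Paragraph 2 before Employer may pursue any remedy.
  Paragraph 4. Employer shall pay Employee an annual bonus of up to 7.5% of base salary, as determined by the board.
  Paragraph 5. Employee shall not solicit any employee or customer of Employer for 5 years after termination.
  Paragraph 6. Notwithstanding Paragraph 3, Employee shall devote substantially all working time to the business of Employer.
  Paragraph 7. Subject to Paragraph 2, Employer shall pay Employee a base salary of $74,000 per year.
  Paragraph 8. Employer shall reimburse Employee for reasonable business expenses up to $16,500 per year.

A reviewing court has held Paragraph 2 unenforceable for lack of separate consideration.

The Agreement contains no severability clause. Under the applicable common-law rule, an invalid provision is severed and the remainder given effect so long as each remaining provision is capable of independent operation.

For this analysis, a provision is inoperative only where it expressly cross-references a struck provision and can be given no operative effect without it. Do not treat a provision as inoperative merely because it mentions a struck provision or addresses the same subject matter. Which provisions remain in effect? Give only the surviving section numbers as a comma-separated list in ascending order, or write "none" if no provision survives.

1, 4, 5, 6, 7, 8

Paragraph 2 is struck. Paragraph 3 operates only by reference to Paragraph 2, so it falls with Paragraph 2. Paragraph 6 mentions Paragraph 3 but its own obligation stands independently of Paragraph 3, so Paragraph 6 is not affected. Paragraph 7 mentions Paragraph 2 but its own obligation stands independently of Paragraph 2, so Paragraph 7 is not affected. Under the stated default rule, only provisions that cannot operate independently fall away; the rest are enforced. That leaves Paragraph 1, Paragraph 4, Paragraph 5, Paragraph 6, Paragraph 7, and Paragraph 8 in effect.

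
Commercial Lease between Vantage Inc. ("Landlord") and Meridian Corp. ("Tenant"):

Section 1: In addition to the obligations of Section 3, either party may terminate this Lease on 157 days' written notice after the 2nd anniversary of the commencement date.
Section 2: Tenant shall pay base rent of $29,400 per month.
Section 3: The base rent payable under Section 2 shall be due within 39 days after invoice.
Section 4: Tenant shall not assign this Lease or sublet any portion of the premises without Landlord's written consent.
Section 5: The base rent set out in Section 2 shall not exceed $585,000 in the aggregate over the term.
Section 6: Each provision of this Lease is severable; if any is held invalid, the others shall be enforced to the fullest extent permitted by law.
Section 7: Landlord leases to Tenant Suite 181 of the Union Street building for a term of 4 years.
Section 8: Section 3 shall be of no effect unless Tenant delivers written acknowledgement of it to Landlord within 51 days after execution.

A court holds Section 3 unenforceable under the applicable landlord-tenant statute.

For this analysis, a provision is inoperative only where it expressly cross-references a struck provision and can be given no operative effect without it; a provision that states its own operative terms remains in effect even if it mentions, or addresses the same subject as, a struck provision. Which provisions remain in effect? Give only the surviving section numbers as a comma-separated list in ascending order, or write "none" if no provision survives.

1, 2, 4, 5, 6, 7

Section 3 is struck. Section 8 merely fixes the acknowledgement condition for Section 3; with Section 3 gone it has nothing to operate on and falls away. Section 1 mentions Section 3 but its own obligation stands independently of Section 3, so Section 1 is not affected. Section 6 is a severability clause and preserves every provision that can still be given independent effect. That leaves Section 1, Section 2, Section 4, Section 5, Section 6, and Section 7 in effect.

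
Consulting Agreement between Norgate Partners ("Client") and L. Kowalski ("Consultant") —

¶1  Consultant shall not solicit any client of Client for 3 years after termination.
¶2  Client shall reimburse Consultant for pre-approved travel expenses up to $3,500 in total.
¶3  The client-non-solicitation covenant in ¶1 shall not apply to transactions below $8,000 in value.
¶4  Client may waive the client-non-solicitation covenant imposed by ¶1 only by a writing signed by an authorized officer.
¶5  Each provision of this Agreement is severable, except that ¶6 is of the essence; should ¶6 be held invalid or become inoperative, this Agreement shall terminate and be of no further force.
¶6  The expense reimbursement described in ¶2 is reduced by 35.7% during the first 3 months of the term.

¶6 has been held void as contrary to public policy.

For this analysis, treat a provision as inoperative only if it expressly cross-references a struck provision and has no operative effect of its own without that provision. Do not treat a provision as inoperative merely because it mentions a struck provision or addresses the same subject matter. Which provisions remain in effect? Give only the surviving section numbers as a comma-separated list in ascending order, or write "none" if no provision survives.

¶6 is struck. Nothing else in the Agreement is defined by reference to ¶6. ¶5 makes ¶6 an essential term, and ¶6 is the provision held invalid; under ¶5, the entire Agreement is therefore void. No provision of the Agreement survives.

none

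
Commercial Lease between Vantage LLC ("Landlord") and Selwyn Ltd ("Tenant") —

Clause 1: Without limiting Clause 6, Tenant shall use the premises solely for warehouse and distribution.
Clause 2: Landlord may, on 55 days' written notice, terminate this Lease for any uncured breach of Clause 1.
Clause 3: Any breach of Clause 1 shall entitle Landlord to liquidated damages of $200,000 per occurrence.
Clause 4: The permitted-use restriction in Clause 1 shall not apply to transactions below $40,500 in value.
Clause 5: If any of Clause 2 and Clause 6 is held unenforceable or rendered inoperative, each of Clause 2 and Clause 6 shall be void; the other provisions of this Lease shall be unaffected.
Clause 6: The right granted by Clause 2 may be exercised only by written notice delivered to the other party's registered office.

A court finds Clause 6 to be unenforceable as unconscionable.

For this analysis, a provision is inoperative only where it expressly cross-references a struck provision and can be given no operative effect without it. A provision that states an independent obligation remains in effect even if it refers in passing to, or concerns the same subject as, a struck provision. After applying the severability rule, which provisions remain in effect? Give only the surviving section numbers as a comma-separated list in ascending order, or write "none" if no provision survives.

Clause 6 is struck. Although Clause 1 refers to Clause 6, its operative terms do not depend on Clause 6, so it remains in effect. Nothing else in the Lease is defined by reference to Clause 6. Clause 5 declares Clause 2 and Clause 6 mutually dependent; since one of them has fallen, all of them are of no effect. That brings down Clause 2 as well. The remainder continues in force under Clause 5. That leaves Clause 1, Clause 3, Clause 4, and Clause 5 in effect.

1, 3, 4, 5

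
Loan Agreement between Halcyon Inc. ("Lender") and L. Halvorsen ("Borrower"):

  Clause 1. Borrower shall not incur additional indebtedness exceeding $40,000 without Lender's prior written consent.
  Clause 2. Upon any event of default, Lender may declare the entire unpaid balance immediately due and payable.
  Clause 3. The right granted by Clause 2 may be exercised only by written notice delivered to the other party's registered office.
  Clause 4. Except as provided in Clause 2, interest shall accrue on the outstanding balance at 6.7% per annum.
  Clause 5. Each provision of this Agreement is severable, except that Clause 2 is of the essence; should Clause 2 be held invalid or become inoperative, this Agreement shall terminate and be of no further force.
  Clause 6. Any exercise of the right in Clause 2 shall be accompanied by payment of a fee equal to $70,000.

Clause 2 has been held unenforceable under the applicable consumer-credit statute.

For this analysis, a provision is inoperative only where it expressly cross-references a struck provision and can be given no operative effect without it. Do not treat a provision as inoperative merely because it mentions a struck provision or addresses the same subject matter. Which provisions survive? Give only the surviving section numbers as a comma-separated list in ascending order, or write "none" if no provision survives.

none

Clause 2 is struck. Clause 3 has no operative effect of its own apart from Clause 2 and is therefore inoperative. Clause 6 operates only by reference to Clause 2, so it falls with Clause 2. Clause 5 makes Clause 2 an essential term, and Clause 2 is the provision held invalid; under Clause 5, the entire Agreement is therefore void. No provision of the Agreement survives.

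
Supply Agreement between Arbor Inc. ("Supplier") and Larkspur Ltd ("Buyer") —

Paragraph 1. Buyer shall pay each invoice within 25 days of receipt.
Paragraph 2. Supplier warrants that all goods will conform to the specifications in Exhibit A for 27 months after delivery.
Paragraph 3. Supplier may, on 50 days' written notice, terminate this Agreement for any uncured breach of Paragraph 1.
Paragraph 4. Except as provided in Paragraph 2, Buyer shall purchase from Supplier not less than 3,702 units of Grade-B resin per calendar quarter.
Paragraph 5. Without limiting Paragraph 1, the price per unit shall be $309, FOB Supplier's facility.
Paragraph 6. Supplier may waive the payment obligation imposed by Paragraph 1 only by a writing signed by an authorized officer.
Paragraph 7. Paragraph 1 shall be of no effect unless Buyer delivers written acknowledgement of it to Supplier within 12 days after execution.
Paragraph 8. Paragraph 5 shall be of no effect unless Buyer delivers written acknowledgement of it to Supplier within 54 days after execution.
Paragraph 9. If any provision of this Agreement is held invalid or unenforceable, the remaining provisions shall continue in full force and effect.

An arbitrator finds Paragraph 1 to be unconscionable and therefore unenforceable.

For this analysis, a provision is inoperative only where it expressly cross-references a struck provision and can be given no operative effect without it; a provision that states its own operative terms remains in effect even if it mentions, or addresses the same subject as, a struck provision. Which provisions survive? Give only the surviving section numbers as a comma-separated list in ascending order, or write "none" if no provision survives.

Paragraph 1 is struck. The only function of Paragraph 3 is the termination right for breach of Paragraph 1, so it cannot stand once Paragraph 1 is removed. Paragraph 6 operates only by reference to Paragraph 1, so it falls with Paragraph 1. Paragraph 7 operates only by reference to Paragraph 1, so it falls with Paragraph 1. Although Paragraph 5 refers to Paragraph 1, its operative terms do not depend on Paragraph 1, so it remains in effect. Under the severability clause in Paragraph 9, the remaining provisions continue in force. That leaves Paragraph 2, Paragraph 4, Paragraph 5, Paragraph 8, and Paragraph 9 in effect.

2, 4, 5, 8, 9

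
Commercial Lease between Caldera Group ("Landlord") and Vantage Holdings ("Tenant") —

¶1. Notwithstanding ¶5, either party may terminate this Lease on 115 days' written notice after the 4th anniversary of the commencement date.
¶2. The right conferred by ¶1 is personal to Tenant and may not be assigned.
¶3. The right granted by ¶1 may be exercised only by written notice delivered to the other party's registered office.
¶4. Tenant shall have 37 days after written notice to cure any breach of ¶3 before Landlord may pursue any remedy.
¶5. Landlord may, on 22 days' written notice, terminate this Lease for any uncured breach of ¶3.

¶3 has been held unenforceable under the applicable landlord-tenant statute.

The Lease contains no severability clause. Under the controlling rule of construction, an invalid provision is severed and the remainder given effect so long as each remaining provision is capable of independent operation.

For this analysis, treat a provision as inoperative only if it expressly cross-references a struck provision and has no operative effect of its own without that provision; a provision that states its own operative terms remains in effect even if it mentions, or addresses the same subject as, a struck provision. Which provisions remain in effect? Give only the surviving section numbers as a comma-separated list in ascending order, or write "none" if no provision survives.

¶3 is struck. ¶4 has no operative effect of its own apart from ¶3 and is therefore inoperative. ¶5 has no operative effect of its own apart from ¶3 and is therefore inoperative. Although ¶1 refers to ¶5, its operative terms do not depend on ¶5, so it remains in effect. Under the stated default rule, only provisions that cannot operate independently fall away; the rest are enforced. That leaves ¶1 and ¶2 in effect.

1, 2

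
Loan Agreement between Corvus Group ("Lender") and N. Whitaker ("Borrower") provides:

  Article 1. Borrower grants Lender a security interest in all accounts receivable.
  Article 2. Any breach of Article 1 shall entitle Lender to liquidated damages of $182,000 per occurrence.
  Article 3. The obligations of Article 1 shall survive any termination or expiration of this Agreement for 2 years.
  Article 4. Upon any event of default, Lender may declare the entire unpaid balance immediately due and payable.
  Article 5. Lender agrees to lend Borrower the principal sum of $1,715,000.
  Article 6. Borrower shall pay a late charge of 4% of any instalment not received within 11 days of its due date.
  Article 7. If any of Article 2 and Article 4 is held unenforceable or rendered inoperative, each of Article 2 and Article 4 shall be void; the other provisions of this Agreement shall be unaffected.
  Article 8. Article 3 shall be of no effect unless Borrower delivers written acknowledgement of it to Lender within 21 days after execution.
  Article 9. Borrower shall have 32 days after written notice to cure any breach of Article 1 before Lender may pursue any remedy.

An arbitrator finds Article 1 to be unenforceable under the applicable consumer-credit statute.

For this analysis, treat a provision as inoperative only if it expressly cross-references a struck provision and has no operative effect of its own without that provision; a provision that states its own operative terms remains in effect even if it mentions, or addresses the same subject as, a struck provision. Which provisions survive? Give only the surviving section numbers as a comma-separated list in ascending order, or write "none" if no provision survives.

Article 1 is struck. Article 2 has no operative effect of its own apart from Article 1 and is therefore inoperative. Article 3 has no operative effect of its own apart from Article 1 and is therefore inoperative. Article 9 merely fixes the cure period for breach of Article 1; with Article 1 gone it has nothing to operate on and falls away. Article 8 merely fixes the acknowledgement condition for Article 3; with Article 3 gone it has nothing to operate on and falls away. Article 7 declares Article 2 and Article 4 mutually dependent; since one of them has fallen, all of them are of no effect. That brings down Article 4 as well. The remainder continues in force under Article 7. That leaves Article 5, Article 6, and Article 7 in effect.

5, 6, 7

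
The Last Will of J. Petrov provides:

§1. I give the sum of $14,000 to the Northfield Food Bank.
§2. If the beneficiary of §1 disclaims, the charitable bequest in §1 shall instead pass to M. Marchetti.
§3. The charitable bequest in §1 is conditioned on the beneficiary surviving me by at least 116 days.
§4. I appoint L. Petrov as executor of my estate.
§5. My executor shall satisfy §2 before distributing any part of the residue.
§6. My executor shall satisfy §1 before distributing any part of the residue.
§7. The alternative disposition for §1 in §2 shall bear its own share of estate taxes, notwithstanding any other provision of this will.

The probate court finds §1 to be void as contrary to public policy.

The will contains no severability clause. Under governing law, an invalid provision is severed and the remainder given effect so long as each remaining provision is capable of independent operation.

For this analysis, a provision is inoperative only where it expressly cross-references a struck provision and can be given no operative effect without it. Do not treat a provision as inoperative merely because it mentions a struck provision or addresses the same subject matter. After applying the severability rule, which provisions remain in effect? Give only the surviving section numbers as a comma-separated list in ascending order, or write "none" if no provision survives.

§1 is struck. §2 has no operative effect of its own apart from §1 and is therefore inoperative. §3 has no operative effect of its own apart from §1 and is therefore inoperative. §6 operates only by reference to §1, so it falls with §1. §5 merely fixes the priority direction for §2; with §2 gone it has nothing to operate on and falls away. The only function of §7 is the tax charge on §2, so it cannot stand once §2 is removed. Under the stated default rule, only provisions that cannot operate independently fall away; the rest are enforced. Only §4 remains in effect.

4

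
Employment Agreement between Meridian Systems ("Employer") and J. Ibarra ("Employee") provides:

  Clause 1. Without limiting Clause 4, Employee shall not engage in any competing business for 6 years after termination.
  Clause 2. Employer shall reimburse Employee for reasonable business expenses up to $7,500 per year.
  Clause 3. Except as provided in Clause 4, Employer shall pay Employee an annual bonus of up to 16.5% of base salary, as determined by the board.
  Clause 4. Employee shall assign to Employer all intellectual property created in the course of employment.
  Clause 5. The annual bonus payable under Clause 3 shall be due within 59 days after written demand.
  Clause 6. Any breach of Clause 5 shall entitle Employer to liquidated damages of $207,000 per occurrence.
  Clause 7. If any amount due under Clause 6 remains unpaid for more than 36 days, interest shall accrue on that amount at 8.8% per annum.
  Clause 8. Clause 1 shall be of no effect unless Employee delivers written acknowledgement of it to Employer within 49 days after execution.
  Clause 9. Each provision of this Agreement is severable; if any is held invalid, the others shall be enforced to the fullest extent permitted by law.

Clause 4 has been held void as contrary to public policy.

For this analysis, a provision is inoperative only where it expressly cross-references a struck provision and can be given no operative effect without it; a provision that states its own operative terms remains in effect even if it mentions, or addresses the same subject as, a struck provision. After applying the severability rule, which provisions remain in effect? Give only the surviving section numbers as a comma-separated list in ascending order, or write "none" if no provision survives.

1, 2, 3, 5, 6, 7, 8, 9

Clause 4 is struck. Although Clause 1 refers to Clause 4, its operative terms do not depend on Clause 4, so it remains in effect. Clause 3 mentions Clause 4 but its own obligation stands independently of Clause 4, so Clause 3 is not affected. No other provision's operative terms depend on Clause 4. Under the severability clause in Clause 9, the remaining provisions continue in force. The provisions still in force are Clause 1, Clause 2, Clause 3, Clause 5, Clause 6, Clause 7, Clause 8, and Clause 9.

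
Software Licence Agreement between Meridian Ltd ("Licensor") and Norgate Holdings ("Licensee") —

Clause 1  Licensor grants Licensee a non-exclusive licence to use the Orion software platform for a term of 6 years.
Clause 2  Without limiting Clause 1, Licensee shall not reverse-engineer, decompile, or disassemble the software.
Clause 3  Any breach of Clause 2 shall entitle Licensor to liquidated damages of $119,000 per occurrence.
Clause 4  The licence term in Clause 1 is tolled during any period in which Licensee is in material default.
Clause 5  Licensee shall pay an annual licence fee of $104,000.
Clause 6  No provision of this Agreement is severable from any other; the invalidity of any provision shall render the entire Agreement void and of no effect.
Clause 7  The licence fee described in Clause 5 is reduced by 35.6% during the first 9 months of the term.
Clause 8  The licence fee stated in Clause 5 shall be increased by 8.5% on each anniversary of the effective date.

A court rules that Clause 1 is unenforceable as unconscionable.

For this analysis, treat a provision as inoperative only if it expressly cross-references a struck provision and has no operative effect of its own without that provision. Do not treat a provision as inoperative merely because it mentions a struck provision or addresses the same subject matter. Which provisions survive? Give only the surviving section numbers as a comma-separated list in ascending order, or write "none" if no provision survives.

none

Clause 1 is struck. Clause 4 operates only by reference to Clause 1, so it falls with Clause 1. Clause 6 provides that the Agreement is not severable, so the invalidity of any one provision voids the entire Agreement. No provision of the Agreement survives.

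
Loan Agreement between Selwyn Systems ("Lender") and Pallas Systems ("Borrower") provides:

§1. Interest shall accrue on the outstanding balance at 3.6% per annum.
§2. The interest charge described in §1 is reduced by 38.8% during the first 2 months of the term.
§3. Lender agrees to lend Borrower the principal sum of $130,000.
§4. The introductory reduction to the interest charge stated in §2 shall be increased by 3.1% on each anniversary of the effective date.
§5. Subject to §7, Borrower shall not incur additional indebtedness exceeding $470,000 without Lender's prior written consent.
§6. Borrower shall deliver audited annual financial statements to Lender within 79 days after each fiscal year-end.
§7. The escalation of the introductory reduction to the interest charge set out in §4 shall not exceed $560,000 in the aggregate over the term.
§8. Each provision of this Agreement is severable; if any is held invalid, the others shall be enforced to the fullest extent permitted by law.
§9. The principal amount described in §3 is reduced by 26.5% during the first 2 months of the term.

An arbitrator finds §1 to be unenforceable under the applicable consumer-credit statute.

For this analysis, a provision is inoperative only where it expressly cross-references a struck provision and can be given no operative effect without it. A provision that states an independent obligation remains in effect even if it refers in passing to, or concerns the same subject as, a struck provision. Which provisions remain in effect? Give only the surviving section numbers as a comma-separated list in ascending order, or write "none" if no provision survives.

§1 is struck. §2 operates only by reference to §1, so it falls with §1. The whole of §4 is the escalation of the introductory reduction to the interest charge, defined by reference to §2, so §4 cannot stand once §2 is removed. §7 has no operative effect of its own apart from §4 and is therefore inoperative. Although §5 refers to §7, its operative terms do not depend on §7, so it remains in effect. Under the severability clause in §8, the remaining provisions continue in force. The provisions still in force are §3, §5, §6, §8, and §9.

3, 5, 6, 8, 9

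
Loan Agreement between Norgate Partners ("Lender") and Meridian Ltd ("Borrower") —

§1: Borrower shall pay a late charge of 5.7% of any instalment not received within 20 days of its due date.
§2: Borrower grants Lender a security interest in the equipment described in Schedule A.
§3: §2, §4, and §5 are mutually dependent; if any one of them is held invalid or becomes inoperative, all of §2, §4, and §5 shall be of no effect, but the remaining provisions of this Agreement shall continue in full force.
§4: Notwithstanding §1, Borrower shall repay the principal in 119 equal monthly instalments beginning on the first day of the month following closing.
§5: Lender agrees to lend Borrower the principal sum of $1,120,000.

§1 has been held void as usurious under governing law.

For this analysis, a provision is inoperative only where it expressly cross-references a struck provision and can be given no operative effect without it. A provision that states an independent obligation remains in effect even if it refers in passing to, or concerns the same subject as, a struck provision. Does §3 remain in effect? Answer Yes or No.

§1 is struck. Although §4 refers to §1, its operative terms do not depend on §1, so it remains in effect. Nothing else in the Agreement is defined by reference to §1. §3 ties §2, §4, and §5 together, but none of those is affected here; the remaining provisions continue in force under §3. The provisions still in force are §2, §3, §4, and §5. §3 is among the surviving provisions, so the answer is yes.

Yes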